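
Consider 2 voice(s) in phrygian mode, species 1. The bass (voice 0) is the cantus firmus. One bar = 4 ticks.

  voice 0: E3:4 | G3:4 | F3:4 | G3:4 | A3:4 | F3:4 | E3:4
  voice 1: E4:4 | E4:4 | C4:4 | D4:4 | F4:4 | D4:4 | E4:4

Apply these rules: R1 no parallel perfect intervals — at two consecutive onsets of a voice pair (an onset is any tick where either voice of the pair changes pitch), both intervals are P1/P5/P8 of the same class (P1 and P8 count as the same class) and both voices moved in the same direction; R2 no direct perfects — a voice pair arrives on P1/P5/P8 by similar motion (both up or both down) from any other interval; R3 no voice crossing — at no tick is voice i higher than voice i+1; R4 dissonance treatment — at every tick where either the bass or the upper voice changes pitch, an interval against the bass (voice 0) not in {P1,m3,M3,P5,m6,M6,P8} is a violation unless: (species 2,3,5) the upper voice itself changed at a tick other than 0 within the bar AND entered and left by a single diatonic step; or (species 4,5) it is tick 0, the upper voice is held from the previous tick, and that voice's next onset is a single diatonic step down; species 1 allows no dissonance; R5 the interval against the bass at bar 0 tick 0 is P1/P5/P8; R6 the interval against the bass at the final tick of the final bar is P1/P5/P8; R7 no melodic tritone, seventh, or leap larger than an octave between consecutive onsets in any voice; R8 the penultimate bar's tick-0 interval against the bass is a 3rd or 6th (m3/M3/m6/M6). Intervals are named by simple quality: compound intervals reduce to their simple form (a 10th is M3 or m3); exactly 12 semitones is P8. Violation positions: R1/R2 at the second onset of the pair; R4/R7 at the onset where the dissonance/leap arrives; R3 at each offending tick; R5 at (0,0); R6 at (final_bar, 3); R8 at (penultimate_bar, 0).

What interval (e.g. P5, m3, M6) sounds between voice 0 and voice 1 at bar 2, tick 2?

P5

voice 0=F3 voice 1=C4 -> P5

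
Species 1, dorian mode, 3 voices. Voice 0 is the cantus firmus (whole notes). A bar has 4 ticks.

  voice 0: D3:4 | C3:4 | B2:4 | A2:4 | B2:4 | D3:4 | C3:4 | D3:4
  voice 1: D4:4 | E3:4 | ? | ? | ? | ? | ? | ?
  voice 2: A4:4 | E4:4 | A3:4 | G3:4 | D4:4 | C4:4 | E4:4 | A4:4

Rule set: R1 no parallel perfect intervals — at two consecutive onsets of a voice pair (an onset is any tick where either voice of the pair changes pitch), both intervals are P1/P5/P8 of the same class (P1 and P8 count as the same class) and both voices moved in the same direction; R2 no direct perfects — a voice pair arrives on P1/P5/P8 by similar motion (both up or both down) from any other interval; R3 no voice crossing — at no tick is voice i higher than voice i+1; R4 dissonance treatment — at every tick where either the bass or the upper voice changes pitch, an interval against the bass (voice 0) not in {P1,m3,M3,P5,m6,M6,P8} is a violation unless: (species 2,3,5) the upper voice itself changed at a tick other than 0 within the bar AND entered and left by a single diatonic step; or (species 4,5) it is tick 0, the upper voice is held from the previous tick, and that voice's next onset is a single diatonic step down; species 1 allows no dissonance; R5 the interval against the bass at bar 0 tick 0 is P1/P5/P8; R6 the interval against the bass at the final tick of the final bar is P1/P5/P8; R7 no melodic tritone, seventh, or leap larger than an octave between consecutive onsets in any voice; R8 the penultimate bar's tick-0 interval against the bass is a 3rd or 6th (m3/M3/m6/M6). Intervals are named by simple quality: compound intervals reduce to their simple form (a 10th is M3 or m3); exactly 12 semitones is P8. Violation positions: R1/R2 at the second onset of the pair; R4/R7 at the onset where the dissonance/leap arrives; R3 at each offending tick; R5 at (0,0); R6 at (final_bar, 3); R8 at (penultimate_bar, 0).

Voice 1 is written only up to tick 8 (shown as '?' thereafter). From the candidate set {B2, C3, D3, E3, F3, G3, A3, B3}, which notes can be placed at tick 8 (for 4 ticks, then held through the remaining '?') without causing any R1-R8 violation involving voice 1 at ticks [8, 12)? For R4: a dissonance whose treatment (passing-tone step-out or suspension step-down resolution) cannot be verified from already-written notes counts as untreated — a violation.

{G3}

B2: violates R2
C3: violates R4
D3: violates R2
E3: violates R4
F3: violates R4
G3: legal
A3: violates R4
B3: violates R3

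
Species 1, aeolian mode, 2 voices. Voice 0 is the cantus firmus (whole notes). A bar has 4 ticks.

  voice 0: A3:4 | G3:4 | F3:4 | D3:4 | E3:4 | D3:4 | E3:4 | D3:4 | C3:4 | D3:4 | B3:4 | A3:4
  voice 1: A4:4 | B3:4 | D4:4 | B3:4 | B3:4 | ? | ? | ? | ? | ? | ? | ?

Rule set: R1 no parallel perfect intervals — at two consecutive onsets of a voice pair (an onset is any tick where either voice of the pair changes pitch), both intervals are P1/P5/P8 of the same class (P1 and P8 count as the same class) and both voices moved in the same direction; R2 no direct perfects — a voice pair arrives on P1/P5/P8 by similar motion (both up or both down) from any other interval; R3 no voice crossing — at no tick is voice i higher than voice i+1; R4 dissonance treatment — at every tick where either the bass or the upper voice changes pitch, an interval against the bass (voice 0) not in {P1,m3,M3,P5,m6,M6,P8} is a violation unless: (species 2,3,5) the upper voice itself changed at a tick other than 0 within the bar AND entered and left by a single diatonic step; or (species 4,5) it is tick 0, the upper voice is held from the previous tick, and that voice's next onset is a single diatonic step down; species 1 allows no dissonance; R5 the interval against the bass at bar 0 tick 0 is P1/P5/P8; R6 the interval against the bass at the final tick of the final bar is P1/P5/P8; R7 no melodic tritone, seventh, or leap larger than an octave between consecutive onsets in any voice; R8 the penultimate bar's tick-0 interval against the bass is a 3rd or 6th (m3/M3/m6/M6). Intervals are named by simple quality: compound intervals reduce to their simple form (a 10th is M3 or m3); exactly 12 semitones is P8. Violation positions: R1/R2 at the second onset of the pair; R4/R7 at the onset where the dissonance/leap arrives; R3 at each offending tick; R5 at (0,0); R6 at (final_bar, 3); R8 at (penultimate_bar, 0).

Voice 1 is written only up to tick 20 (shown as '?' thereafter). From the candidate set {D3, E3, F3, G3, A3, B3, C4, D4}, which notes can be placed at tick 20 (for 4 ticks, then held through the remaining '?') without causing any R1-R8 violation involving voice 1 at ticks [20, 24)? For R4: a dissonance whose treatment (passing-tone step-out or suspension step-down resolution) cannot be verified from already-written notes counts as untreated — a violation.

{B3, D4}

D3: violates R2
E3: violates R4
F3: violates R7
G3: violates R4
A3: violates R1
B3: legal
C4: violates R4
D4: legal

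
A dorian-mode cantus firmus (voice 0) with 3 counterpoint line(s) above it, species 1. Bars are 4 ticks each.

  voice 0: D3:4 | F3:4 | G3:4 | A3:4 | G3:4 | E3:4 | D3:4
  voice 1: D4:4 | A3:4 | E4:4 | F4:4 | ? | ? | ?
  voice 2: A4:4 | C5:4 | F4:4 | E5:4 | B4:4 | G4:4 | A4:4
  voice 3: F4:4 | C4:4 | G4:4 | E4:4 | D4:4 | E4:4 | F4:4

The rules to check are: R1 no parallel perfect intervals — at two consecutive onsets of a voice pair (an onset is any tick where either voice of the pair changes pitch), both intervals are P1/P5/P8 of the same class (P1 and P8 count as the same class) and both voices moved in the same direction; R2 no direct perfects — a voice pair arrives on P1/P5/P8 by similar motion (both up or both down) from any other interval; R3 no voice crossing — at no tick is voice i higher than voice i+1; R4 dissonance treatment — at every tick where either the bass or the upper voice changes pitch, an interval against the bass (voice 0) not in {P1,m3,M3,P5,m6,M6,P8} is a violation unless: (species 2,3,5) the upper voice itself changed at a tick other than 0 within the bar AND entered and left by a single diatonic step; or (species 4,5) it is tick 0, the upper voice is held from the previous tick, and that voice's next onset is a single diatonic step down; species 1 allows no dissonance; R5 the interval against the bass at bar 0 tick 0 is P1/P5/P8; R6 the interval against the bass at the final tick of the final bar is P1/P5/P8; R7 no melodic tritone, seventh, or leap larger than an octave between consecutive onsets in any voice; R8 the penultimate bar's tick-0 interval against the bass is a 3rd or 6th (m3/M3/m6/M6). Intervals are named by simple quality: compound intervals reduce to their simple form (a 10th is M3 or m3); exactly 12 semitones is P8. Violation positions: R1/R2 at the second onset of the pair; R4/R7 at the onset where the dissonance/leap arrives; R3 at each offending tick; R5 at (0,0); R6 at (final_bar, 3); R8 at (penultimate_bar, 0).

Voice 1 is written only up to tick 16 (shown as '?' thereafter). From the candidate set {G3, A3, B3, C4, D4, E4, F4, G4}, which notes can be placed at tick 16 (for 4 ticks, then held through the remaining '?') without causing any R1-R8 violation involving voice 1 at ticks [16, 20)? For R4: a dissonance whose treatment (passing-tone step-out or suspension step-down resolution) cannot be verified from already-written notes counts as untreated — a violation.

G3: violates R2,R7
A3: violates R4
B3: violates R2,R7
C4: violates R4
D4: violates R2
E4: violates R2
F4: violates R4
G4: legal

{G4}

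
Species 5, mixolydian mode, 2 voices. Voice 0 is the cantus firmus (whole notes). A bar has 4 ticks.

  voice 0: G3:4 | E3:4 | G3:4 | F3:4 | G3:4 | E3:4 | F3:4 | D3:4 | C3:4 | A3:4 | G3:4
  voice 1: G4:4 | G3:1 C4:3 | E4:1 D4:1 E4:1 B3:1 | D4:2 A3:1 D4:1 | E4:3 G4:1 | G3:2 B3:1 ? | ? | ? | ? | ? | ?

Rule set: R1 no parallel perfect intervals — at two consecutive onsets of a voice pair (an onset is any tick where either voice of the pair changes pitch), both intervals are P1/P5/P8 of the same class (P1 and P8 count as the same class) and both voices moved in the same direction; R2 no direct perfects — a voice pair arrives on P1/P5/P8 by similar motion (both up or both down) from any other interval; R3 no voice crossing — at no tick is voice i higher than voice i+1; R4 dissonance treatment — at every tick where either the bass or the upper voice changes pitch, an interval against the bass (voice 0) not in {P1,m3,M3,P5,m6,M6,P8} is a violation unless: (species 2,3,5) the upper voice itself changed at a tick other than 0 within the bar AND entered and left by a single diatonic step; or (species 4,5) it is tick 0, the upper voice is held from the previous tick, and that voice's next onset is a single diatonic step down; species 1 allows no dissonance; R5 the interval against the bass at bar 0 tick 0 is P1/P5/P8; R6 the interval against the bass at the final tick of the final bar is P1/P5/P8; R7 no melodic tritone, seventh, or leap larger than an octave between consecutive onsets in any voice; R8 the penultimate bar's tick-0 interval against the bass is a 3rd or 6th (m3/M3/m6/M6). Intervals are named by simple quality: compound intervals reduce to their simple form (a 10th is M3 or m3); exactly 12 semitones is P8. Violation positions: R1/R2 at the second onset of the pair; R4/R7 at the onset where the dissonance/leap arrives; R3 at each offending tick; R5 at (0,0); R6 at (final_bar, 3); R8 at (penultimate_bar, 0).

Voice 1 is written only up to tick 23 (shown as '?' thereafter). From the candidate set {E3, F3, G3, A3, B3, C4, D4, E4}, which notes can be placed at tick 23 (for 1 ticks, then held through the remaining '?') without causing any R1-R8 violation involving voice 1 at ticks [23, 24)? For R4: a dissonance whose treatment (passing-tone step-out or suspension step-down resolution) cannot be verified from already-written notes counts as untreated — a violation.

E3: legal
F3: violates R4,R7
G3: legal
A3: violates R4
B3: legal
C4: legal
D4: violates R4
E4: legal

{B3, C4, E3, E4, G3}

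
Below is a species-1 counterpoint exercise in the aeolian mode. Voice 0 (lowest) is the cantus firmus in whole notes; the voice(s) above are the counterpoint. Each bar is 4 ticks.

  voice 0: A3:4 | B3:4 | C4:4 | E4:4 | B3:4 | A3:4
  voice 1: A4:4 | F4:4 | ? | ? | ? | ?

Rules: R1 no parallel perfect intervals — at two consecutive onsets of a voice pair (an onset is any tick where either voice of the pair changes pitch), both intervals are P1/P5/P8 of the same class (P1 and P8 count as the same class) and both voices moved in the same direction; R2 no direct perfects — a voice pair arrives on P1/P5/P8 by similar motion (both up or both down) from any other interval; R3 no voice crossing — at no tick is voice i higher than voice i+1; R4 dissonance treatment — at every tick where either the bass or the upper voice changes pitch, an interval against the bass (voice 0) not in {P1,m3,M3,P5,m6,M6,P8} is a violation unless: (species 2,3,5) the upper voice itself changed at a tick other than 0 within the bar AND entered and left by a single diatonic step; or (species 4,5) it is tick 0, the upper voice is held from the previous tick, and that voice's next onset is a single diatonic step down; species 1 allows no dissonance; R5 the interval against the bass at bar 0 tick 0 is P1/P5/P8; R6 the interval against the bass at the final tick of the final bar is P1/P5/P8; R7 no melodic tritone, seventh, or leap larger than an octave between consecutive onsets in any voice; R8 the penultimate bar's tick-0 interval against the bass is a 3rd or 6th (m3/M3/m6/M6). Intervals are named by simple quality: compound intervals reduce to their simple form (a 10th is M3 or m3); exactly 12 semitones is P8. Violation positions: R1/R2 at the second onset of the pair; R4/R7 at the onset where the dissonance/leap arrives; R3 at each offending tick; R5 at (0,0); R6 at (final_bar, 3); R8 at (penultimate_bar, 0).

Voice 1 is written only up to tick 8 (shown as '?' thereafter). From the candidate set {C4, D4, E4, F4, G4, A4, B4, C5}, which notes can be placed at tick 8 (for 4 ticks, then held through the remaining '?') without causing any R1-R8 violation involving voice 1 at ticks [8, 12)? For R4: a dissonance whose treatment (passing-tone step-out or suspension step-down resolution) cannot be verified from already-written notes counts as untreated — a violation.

C4: legal
D4: violates R4
E4: legal
F4: violates R4
G4: violates R2
A4: legal
B4: violates R4,R7
C5: violates R2

{A4, C4, E4}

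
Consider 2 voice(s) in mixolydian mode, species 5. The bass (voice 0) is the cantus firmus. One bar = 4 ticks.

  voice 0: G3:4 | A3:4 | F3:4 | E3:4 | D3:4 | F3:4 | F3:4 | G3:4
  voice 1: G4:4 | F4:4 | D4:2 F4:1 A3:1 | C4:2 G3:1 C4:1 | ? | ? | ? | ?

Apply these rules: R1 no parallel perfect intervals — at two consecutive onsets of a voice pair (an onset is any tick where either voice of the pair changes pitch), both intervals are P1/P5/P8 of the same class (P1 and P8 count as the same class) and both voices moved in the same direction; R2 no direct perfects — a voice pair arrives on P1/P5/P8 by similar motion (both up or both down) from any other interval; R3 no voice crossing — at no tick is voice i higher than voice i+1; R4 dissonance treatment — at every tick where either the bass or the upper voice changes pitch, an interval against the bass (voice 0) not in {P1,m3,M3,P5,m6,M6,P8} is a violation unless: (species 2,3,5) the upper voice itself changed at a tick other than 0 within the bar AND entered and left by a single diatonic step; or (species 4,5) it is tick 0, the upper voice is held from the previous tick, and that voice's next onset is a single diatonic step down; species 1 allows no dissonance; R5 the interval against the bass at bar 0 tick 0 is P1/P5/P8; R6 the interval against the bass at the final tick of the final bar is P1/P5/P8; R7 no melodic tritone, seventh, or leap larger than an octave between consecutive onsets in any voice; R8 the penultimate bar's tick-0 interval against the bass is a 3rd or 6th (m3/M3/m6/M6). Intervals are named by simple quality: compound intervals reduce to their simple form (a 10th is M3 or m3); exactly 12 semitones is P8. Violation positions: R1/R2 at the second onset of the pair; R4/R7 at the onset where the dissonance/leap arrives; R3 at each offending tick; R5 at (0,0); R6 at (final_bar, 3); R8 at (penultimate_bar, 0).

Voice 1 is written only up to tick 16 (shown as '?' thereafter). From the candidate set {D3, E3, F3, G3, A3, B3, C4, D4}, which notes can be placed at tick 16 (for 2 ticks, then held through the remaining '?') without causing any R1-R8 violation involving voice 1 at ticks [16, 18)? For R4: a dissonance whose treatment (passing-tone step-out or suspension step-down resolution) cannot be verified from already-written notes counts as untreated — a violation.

D3: violates R2,R7
E3: violates R4
F3: legal
G3: violates R4
A3: violates R2
B3: legal
C4: violates R4
D4: legal

{B3, D4, F3}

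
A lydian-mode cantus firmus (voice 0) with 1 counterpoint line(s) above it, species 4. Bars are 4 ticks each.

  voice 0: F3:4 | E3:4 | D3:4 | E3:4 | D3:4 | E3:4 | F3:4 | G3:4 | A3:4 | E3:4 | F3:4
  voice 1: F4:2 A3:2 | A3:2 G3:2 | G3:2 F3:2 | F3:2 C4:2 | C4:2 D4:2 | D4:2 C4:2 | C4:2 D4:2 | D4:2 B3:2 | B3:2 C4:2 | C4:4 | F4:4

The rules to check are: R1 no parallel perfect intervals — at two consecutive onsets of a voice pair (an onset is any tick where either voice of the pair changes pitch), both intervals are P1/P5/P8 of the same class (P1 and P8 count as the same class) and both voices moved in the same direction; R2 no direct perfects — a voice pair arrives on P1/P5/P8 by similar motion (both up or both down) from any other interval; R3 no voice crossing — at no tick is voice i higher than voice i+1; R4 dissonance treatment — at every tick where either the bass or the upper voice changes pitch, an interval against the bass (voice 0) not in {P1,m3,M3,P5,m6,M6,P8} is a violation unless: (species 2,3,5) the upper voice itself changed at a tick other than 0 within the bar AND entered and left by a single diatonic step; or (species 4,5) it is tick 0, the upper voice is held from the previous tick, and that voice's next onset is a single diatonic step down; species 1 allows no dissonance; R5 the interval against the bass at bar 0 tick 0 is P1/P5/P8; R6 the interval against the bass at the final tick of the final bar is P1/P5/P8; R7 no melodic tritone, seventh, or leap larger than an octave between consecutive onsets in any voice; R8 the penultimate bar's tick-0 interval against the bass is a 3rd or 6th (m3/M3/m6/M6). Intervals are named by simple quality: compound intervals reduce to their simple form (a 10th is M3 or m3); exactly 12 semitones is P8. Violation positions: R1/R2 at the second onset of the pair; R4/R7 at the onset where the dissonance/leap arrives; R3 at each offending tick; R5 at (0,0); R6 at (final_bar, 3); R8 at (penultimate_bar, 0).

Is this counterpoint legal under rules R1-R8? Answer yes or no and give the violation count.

No (4 violations)

bar 0: v0=F3 v1=F4 (P8)
bar 1: v0=E3 v1=A3 (P4)
bar 2: v0=D3 v1=G3 (P4)
bar 3: v0=E3 v1=F3 (m2)
bar 4: v0=D3 v1=C4 (m7)
bar 5: v0=E3 v1=D4 (m7)
bar 6: v0=F3 v1=C4 (P5)
bar 7: v0=G3 v1=D4 (P5)
bar 8: v0=A3 v1=B3 (M2)
bar 9: v0=E3 v1=C4 (m6)
bar 10: v0=F3 v1=F4 (P8)
  R4 @ bar3.0: E3/F3 m2 untreated
  R4 @ bar4.0: D3/C4 m7 untreated
  R4 @ bar8.0: A3/B3 M2 untreated
  R2 @ bar10.0: E3/C4 m6 -> F3/F4 P8 similar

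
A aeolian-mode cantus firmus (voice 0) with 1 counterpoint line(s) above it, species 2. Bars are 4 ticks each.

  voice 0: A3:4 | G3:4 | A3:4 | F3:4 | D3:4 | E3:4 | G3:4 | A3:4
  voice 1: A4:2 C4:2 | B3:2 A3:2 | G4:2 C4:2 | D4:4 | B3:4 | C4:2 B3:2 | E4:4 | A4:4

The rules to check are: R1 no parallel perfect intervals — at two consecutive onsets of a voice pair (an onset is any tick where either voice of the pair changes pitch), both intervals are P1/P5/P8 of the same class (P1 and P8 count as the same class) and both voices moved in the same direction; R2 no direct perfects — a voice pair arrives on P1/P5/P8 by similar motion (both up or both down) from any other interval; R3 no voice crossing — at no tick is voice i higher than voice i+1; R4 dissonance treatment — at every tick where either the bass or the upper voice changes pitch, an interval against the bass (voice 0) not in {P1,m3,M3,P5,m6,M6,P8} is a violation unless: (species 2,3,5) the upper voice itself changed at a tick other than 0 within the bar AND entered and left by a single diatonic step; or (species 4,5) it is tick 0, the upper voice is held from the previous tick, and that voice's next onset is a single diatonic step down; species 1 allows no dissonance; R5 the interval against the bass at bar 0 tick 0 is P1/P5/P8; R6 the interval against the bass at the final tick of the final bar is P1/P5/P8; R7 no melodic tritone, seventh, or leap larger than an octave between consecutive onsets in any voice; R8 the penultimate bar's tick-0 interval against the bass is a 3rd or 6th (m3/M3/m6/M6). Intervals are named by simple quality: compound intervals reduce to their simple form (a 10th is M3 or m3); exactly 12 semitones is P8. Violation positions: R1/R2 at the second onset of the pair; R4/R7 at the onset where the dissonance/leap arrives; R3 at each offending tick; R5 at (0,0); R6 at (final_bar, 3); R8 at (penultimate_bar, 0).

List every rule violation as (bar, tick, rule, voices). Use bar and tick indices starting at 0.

bar 0: v0=A3 v1=A4 downbeat P8
bar 1: v0=G3 v1=B3 downbeat M3
bar 2: v0=A3 v1=G4 downbeat m7
bar 3: v0=F3 v1=D4 downbeat M6
bar 4: v0=D3 v1=B3 downbeat M6
bar 5: v0=E3 v1=C4 downbeat m6
bar 6: v0=G3 v1=E4 downbeat M6
bar 7: v0=A3 v1=A4 downbeat P8
  -> R4 @ bar 1 tick 2 v(0, 1): G3/A3 M2 untreated
  -> R4 @ bar 2 tick 0 v(0, 1): A3/G4 m7 untreated
  -> R7 @ bar 2 tick 0 v(1,): A3->G4 leap 10st
  -> R2 @ bar 7 tick 0 v(0, 1): G3/E4 M6 -> A3/A4 P8 similar

(1, 2, R4, (0, 1))
(2, 0, R4, (0, 1))
(2, 0, R7, (1,))
(7, 0, R2, (0, 1))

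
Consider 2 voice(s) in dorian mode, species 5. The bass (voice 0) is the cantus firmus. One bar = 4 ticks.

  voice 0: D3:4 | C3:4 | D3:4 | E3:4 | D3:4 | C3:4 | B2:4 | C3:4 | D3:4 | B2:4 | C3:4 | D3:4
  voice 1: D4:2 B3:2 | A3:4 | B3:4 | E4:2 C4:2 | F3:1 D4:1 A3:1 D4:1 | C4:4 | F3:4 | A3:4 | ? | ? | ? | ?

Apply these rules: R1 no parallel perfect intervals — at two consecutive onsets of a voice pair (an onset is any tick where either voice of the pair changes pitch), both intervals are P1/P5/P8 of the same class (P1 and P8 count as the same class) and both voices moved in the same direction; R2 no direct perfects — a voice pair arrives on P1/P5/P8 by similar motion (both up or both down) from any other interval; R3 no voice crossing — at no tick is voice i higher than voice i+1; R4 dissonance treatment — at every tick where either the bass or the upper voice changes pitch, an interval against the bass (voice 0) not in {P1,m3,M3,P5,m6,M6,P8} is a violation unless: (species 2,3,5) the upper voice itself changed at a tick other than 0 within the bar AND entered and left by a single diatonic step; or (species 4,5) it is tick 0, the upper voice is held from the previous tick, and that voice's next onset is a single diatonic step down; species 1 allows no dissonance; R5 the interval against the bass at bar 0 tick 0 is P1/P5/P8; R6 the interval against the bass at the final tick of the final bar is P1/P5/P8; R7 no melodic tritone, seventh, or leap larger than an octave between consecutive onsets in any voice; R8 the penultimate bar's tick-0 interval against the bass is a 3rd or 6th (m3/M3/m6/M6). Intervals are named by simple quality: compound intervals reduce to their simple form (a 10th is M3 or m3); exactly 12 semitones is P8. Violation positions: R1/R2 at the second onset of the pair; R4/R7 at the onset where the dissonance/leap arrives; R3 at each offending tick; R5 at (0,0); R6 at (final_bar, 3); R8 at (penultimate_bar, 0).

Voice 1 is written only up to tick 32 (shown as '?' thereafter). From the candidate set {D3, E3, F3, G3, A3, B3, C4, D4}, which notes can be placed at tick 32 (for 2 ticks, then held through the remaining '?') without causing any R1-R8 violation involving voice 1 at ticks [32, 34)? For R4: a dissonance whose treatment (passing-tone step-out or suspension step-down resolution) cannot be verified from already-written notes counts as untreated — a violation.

D3: legal
E3: violates R4
F3: legal
G3: violates R4
A3: legal
B3: legal
C4: violates R4
D4: violates R2

{A3, B3, D3, F3}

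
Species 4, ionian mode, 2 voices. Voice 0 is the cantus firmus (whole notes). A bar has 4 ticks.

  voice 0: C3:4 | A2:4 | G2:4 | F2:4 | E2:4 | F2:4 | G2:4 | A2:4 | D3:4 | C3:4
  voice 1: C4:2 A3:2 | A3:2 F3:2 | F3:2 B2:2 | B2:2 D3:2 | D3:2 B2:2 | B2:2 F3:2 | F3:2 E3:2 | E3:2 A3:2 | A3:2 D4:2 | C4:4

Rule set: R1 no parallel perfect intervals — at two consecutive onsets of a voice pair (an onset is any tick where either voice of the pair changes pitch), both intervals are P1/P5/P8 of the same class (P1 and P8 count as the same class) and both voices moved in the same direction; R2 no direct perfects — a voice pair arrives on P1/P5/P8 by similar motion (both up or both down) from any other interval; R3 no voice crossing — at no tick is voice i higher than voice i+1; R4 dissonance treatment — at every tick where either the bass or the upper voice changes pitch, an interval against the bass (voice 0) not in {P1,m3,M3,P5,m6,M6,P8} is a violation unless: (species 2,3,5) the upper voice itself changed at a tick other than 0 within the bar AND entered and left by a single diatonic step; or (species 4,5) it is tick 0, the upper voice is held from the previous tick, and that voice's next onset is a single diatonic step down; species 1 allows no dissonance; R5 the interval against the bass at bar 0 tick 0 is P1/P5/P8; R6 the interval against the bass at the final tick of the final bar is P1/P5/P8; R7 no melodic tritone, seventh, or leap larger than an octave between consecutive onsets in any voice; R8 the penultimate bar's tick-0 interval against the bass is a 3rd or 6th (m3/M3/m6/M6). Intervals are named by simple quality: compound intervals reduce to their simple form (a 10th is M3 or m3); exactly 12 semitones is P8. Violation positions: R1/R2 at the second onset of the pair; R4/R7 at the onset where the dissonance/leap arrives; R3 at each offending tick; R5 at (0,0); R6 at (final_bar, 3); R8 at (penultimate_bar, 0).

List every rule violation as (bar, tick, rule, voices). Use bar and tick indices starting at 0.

(2, 0, R4, (0, 1))
(2, 2, R7, (1,))
(3, 0, R4, (0, 1))
(4, 0, R4, (0, 1))
(5, 0, R4, (0, 1))
(5, 2, R7, (1,))
(8, 0, R8, (0, 1))
(9, 0, R1, (0, 1))

bar 0: v0=C3 v1=C4 downbeat P8
bar 1: v0=A2 v1=A3 downbeat P8
bar 2: v0=G2 v1=F3 downbeat m7
bar 3: v0=F2 v1=B2 downbeat TT
bar 4: v0=E2 v1=D3 downbeat m7
bar 5: v0=F2 v1=B2 downbeat TT
bar 6: v0=G2 v1=F3 downbeat m7
bar 7: v0=A2 v1=E3 downbeat P5
bar 8: v0=D3 v1=A3 downbeat P5
bar 9: v0=C3 v1=C4 downbeat P8
  -> R4 @ bar 2 tick 0 v(0, 1): G2/F3 m7 untreated
  -> R7 @ bar 2 tick 2 v(1,): F3->B2 leap 6st
  -> R4 @ bar 3 tick 0 v(0, 1): F2/B2 TT untreated
  -> R4 @ bar 4 tick 0 v(0, 1): E2/D3 m7 untreated
  -> R4 @ bar 5 tick 0 v(0, 1): F2/B2 TT untreated
  -> R7 @ bar 5 tick 2 v(1,): B2->F3 leap 6st
  -> R8 @ bar 8 tick 0 v(0, 1): penult P5 not 3rd/6th
  -> R1 @ bar 9 tick 0 v(0, 1): D3/D4 P8 -> C3/C4 P8 similar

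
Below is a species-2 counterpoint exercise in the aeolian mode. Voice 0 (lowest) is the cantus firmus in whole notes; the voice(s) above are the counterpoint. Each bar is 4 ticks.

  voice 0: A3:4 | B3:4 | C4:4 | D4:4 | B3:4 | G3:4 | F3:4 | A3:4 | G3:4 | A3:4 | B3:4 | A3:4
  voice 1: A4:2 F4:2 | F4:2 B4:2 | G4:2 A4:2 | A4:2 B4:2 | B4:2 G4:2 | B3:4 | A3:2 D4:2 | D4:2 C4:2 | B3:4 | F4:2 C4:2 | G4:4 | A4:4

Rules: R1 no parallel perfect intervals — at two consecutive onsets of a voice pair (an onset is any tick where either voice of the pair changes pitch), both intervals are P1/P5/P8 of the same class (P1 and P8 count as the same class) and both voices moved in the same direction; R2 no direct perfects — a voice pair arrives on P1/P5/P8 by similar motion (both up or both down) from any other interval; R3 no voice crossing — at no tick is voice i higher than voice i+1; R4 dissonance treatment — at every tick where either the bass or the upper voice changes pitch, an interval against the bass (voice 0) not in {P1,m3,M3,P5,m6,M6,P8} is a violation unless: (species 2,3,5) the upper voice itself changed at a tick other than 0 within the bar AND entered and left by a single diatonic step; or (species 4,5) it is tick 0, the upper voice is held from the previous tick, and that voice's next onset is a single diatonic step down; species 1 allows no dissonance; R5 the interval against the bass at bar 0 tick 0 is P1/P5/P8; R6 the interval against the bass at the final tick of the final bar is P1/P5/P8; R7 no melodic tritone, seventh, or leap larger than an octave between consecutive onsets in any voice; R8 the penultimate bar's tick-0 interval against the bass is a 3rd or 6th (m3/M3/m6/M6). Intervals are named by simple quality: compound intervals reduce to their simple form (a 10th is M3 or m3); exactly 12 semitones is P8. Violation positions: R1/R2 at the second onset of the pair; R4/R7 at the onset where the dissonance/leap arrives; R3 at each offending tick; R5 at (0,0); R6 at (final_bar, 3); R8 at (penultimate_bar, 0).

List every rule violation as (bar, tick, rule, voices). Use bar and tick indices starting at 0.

(1, 0, R4, (0, 1))
(1, 2, R7, (1,))
(7, 0, R4, (0, 1))
(9, 0, R7, (1,))

bar 0: v0=A3 v1=A4 downbeat P8
bar 1: v0=B3 v1=F4 downbeat TT
bar 2: v0=C4 v1=G4 downbeat P5
bar 3: v0=D4 v1=A4 downbeat P5
bar 4: v0=B3 v1=B4 downbeat P8
bar 5: v0=G3 v1=B3 downbeat M3
bar 6: v0=F3 v1=A3 downbeat M3
bar 7: v0=A3 v1=D4 downbeat P4
bar 8: v0=G3 v1=B3 downbeat M3
bar 9: v0=A3 v1=F4 downbeat m6
bar 10: v0=B3 v1=G4 downbeat m6
bar 11: v0=A3 v1=A4 downbeat P8
  -> R4 @ bar 1 tick 0 v(0, 1): B3/F4 TT untreated
  -> R7 @ bar 1 tick 2 v(1,): F4->B4 leap 6st
  -> R4 @ bar 7 tick 0 v(0, 1): A3/D4 P4 untreated
  -> R7 @ bar 9 tick 0 v(1,): B3->F4 leap 6st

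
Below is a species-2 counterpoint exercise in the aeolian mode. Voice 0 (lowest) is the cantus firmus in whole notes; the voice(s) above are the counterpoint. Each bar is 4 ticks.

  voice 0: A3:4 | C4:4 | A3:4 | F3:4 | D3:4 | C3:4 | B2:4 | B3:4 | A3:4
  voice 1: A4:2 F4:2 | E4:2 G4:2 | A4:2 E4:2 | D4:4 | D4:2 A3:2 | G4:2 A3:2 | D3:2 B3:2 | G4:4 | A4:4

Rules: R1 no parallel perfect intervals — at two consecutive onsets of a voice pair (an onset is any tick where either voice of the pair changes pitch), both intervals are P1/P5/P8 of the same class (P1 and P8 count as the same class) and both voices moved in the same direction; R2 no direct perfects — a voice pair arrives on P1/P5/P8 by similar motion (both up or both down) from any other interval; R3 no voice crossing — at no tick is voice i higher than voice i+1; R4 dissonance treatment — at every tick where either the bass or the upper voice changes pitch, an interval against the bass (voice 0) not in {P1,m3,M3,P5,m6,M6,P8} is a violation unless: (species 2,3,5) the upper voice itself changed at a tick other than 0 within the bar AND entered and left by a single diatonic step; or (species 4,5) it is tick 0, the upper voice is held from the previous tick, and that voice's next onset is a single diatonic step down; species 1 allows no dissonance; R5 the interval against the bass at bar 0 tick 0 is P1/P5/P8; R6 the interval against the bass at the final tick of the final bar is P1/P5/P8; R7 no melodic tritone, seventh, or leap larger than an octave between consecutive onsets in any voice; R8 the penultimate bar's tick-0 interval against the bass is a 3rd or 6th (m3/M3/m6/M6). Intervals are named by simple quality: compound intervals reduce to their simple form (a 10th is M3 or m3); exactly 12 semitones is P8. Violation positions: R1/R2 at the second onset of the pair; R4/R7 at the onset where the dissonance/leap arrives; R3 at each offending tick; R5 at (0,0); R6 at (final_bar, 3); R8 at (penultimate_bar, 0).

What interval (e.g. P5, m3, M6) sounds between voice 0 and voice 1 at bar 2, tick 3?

P5

voice 0=A3 voice 1=E4 -> P5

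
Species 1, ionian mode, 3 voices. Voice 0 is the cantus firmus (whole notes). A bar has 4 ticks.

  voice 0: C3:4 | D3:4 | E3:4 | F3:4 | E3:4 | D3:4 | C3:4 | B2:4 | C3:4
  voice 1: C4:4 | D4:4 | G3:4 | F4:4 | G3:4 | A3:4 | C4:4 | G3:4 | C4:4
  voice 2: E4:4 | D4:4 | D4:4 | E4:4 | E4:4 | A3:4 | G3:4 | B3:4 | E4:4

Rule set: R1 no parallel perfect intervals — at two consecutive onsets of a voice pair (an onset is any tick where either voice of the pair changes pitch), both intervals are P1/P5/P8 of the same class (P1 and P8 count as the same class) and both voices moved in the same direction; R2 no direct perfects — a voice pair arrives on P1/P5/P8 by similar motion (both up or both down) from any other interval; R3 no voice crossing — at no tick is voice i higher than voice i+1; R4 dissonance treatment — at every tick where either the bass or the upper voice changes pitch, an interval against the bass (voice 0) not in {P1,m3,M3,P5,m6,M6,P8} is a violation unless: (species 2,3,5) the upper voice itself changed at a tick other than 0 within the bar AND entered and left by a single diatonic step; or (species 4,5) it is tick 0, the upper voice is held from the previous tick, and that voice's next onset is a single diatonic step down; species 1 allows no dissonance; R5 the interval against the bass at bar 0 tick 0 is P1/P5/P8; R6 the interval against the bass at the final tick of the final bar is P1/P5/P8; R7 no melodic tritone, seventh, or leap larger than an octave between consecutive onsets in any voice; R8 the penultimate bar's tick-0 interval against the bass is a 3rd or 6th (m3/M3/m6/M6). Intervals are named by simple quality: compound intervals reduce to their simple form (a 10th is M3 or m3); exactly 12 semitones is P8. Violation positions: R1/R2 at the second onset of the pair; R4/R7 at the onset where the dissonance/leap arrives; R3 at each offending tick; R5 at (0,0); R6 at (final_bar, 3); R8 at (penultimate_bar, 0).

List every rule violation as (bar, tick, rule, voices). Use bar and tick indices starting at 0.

bar 0: v0=C3 v1=C4 v2=E4 downbeat M3
bar 1: v0=D3 v1=D4 v2=D4 downbeat P8
bar 2: v0=E3 v1=G3 v2=D4 downbeat m7
bar 3: v0=F3 v1=F4 v2=E4 downbeat M7
bar 4: v0=E3 v1=G3 v2=E4 downbeat P8
bar 5: v0=D3 v1=A3 v2=A3 downbeat P5
bar 6: v0=C3 v1=C4 v2=G3 downbeat P5
bar 7: v0=B2 v1=G3 v2=B3 downbeat P8
bar 8: v0=C3 v1=C4 v2=E4 downbeat M3
  -> R5 @ bar 0 tick 0 v(0, 2): opens on M3
  -> R1 @ bar 1 tick 0 v(0, 1): C3/C4 P8 -> D3/D4 P8 similar
  -> R4 @ bar 2 tick 0 v(0, 2): E3/D4 m7 untreated
  -> R2 @ bar 3 tick 0 v(0, 1): E3/G3 m3 -> F3/F4 P8 similar
  -> R3 @ bar 3 tick 0 v(1, 2): F4 above E4
  -> R4 @ bar 3 tick 0 v(0, 2): F3/E4 M7 untreated
  -> R7 @ bar 3 tick 0 v(1,): G3->F4 leap 10st
  -> R3 @ bar 3 tick 1 v(1, 2): F4 above E4
  -> R3 @ bar 3 tick 2 v(1, 2): F4 above E4
  -> R3 @ bar 3 tick 3 v(1, 2): F4 above E4
  -> R7 @ bar 4 tick 0 v(1,): F4->G3 leap 10st
  -> R2 @ bar 5 tick 0 v(0, 2): E3/E4 P8 -> D3/A3 P5 similar
  -> R1 @ bar 6 tick 0 v(0, 2): D3/A3 P5 -> C3/G3 P5 similar
  -> R3 @ bar 6 tick 0 v(1, 2): C4 above G3
  -> R3 @ bar 6 tick 1 v(1, 2): C4 above G3
  -> R3 @ bar 6 tick 2 v(1, 2): C4 above G3
  -> R3 @ bar 6 tick 3 v(1, 2): C4 above G3
  -> R8 @ bar 7 tick 0 v(0, 2): penult P8 not 3rd/6th
  -> R2 @ bar 8 tick 0 v(0, 1): B2/G3 m6 -> C3/C4 P8 similar
  -> R6 @ bar 8 tick 3 v(0, 2): closes on M3

(0, 0, R5, (0, 2))
(1, 0, R1, (0, 1))
(2, 0, R4, (0, 2))
(3, 0, R2, (0, 1))
(3, 0, R3, (1, 2))
(3, 0, R4, (0, 2))
(3, 0, R7, (1,))
(3, 1, R3, (1, 2))
(3, 2, R3, (1, 2))
(3, 3, R3, (1, 2))
(4, 0, R7, (1,))
(5, 0, R2, (0, 2))
(6, 0, R1, (0, 2))
(6, 0, R3, (1, 2))
(6, 1, R3, (1, 2))
(6, 2, R3, (1, 2))
(6, 3, R3, (1, 2))
(7, 0, R8, (0, 2))
(8, 0, R2, (0, 1))
(8, 3, R6, (0, 2))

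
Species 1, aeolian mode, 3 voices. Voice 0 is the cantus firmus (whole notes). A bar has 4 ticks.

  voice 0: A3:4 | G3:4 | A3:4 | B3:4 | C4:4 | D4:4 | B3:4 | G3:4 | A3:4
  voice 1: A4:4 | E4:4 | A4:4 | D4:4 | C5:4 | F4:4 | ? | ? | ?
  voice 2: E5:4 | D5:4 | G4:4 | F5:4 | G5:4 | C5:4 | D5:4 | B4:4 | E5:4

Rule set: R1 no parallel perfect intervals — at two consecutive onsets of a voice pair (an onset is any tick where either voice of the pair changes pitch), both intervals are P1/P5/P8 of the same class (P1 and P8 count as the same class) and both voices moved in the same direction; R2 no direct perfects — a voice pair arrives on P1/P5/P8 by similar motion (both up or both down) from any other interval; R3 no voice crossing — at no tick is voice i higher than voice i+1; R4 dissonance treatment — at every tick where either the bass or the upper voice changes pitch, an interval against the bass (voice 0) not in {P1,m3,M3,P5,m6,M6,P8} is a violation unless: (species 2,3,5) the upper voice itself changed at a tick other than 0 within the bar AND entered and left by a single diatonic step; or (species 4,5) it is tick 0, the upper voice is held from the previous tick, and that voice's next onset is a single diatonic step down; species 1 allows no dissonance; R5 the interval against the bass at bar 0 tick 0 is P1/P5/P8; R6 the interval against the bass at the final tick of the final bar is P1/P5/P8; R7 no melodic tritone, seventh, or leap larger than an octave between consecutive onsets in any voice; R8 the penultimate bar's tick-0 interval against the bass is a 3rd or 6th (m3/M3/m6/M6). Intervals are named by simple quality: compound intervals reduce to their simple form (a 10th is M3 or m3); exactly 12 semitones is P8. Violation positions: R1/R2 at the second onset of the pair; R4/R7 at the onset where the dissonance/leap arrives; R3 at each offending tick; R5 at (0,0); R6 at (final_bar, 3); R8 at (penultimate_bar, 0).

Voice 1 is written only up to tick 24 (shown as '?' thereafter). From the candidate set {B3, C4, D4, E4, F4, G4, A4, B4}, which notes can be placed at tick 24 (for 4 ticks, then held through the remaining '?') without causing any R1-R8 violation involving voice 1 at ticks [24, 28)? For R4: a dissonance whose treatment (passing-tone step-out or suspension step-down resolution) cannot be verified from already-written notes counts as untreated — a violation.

B3: violates R2,R7
C4: violates R4
D4: legal
E4: violates R4
F4: violates R4
G4: violates R1
A4: violates R4
B4: violates R7

{D4}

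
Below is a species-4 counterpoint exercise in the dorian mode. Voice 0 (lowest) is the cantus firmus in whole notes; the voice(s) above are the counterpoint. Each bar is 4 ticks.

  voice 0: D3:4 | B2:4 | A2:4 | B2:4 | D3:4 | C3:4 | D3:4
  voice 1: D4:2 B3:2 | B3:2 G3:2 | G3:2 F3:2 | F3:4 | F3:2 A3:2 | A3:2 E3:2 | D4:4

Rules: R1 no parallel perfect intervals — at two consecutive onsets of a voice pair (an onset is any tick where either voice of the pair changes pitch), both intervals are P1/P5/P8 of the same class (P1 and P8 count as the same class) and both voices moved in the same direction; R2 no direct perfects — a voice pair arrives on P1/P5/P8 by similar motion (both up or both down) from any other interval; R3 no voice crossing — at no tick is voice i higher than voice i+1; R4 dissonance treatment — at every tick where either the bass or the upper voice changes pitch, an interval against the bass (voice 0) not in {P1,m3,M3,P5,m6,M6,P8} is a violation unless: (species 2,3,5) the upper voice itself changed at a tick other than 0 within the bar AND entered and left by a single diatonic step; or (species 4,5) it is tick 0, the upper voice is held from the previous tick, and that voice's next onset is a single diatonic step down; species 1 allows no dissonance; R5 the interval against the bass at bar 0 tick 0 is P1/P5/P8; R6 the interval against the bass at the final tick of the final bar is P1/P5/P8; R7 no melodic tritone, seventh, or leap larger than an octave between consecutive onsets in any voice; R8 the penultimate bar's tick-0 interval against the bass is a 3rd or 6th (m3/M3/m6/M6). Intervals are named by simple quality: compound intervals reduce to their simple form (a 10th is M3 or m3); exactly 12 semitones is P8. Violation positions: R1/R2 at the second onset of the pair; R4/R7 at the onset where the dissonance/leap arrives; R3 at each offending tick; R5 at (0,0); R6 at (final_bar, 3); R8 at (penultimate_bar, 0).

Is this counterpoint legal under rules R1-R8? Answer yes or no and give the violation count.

No (3 violations)

bar 0: v0=D3 v1=D4 (P8)
bar 1: v0=B2 v1=B3 (P8)
bar 2: v0=A2 v1=G3 (m7)
bar 3: v0=B2 v1=F3 (TT)
bar 4: v0=D3 v1=F3 (m3)
bar 5: v0=C3 v1=A3 (M6)
bar 6: v0=D3 v1=D4 (P8)
  R4 @ bar3.0: B2/F3 TT untreated
  R2 @ bar6.0: C3/E3 M3 -> D3/D4 P8 similar
  R7 @ bar6.0: E3->D4 leap 10st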